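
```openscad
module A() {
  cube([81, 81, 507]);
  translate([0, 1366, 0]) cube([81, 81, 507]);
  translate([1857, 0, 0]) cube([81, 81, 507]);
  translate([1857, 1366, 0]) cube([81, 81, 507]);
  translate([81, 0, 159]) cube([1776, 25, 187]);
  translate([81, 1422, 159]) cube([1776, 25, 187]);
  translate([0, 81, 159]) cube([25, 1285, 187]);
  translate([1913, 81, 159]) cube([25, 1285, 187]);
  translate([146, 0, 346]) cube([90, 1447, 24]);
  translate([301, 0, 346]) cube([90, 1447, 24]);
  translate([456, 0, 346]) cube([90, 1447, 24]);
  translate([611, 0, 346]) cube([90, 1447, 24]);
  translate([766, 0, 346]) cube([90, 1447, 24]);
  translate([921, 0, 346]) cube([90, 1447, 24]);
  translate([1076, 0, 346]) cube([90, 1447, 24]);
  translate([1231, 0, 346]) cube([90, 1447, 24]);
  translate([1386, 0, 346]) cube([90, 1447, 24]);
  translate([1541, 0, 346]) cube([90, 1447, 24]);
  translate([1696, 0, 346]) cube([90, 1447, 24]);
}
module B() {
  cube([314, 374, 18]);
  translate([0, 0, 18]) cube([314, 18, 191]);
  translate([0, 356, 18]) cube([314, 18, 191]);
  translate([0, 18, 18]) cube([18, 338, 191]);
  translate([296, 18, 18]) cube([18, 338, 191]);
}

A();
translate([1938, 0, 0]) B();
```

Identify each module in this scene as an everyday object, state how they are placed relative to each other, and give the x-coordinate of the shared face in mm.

A is a bed frame. B is an open box. The open box is against the bed frame's +x side, with their −y faces flush. The x-coordinate of the shared face is 1938 mm.

The bed frame's +x face and the open box's −x face are both at x = 1938 mm.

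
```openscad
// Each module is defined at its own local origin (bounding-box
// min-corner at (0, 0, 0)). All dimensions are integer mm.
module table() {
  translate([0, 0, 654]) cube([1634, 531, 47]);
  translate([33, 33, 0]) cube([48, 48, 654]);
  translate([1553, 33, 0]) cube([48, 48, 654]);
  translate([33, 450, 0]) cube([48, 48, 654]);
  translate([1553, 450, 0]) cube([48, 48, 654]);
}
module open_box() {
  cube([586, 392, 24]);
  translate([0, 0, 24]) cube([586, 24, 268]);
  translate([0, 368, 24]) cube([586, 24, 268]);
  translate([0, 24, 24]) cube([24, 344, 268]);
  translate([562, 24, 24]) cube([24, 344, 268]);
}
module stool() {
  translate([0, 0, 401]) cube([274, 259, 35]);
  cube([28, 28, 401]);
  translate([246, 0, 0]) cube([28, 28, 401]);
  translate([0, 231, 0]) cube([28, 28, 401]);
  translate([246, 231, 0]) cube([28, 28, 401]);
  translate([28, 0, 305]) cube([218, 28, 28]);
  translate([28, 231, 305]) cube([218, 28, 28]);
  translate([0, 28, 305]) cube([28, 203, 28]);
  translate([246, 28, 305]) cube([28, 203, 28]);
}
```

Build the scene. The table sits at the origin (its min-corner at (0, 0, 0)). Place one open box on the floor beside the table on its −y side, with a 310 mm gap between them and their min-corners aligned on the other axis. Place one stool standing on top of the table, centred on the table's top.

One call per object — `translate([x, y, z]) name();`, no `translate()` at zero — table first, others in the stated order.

table();
translate([0, -702, 0]) open_box();
translate([680, 136, 701]) stool();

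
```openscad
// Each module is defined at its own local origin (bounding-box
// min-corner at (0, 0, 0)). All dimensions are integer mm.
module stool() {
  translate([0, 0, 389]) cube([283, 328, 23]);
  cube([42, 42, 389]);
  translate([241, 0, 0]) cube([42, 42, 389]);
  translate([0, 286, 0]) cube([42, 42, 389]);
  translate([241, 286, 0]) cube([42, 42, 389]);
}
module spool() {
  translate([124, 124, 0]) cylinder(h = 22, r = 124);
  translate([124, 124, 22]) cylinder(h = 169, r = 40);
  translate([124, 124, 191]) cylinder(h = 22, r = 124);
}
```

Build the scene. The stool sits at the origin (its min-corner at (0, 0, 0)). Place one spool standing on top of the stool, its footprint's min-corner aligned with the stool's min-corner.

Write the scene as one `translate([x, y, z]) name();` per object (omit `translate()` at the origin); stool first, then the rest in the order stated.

stool();
translate([0, 0, 412]) spool();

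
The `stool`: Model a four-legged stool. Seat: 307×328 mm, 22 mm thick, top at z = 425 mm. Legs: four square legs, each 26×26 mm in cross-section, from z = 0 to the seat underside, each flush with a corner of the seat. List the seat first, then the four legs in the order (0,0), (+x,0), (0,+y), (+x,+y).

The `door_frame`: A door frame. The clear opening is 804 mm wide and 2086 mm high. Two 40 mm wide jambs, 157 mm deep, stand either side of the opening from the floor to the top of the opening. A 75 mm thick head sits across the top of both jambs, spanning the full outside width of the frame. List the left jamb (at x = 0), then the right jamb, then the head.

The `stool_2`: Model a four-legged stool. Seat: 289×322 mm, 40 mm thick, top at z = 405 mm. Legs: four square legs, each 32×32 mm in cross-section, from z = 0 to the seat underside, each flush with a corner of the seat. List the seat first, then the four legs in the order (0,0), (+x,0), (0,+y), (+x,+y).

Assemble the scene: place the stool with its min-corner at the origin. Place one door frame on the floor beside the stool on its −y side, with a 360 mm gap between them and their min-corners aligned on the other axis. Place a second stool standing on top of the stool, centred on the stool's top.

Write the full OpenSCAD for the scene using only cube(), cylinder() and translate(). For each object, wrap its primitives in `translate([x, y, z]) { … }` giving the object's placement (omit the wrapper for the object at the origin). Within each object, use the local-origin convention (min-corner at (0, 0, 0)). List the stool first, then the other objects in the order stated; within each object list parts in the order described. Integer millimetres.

translate([0, 0, 403]) cube([307, 328, 22]);
cube([26, 26, 403]);
translate([281, 0, 0]) cube([26, 26, 403]);
translate([0, 302, 0]) cube([26, 26, 403]);
translate([281, 302, 0]) cube([26, 26, 403]);
translate([0, -517, 0]) {
  cube([40, 157, 2086]);
  translate([844, 0, 0]) cube([40, 157, 2086]);
  translate([0, 0, 2086]) cube([884, 157, 75]);
}
translate([9, 3, 425]) {
  translate([0, 0, 365]) cube([289, 322, 40]);
  cube([32, 32, 365]);
  translate([257, 0, 0]) cube([32, 32, 365]);
  translate([0, 290, 0]) cube([32, 32, 365]);
  translate([257, 290, 0]) cube([32, 32, 365]);
}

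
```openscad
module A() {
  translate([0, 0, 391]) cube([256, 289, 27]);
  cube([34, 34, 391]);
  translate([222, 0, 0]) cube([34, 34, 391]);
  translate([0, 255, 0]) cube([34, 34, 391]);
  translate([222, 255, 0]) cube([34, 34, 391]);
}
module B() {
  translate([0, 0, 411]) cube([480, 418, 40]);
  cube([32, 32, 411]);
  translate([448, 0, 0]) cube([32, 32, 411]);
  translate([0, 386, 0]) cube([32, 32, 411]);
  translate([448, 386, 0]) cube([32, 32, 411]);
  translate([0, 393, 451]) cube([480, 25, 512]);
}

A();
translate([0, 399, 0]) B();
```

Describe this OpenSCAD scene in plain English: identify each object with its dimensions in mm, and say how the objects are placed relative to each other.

A is a simple wooden stool: a rectangular seat 256 mm (x) by 289 mm (y), 27 mm thick, top face at z = 418 mm, on four square legs, each 34×34 mm in cross-section. The legs rest on z = 0, each flush with a corner of the seat.

B is a chair: 480×418 mm seat, 40 mm thick, top at z = 451 mm, on four 32 mm square corner legs flush with the seat edges. A 25 mm thick backrest slab spans the full seat width, extending 512 mm above the seat top, its back face flush with the seat's +y edge.

The chair is on the floor beside the stool on its +y side.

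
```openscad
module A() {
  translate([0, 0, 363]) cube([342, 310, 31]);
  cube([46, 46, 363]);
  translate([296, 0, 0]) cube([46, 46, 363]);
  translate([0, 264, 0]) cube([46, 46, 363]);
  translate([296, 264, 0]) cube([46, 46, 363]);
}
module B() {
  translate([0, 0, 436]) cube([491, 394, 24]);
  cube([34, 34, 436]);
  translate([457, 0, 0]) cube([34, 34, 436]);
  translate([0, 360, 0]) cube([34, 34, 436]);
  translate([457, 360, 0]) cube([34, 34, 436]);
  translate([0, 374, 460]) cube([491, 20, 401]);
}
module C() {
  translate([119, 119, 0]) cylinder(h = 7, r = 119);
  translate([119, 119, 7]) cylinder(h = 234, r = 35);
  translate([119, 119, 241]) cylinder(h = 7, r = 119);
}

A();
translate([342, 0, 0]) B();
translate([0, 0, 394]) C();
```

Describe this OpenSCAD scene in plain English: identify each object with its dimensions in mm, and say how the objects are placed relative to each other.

A is a four-legged stool. The seat is a 342×310×31 mm slab whose top surface is at z = 394 mm; four square legs, each 46×46 mm in cross-section, run from the floor (z = 0) to the underside of the seat, each flush with a corner of the seat.

B is a chair: 491×394 mm seat, 24 mm thick, top at z = 460 mm, on four 34 mm square corner legs flush with the seat edges. A 20 mm thick backrest slab spans the full seat width, extending 401 mm above the seat top, its back face flush with the seat's +y edge.

C is a spool: two coaxial disc flanges of radius 119 mm and thickness 7 mm, joined by a core cylinder of radius 35 mm and height 234 mm. The lower flange rests on z = 0 and the three cylinders share a vertical axis.

The chair is against the stool's +x side, with their −y faces flush. The spool is on top of the stool.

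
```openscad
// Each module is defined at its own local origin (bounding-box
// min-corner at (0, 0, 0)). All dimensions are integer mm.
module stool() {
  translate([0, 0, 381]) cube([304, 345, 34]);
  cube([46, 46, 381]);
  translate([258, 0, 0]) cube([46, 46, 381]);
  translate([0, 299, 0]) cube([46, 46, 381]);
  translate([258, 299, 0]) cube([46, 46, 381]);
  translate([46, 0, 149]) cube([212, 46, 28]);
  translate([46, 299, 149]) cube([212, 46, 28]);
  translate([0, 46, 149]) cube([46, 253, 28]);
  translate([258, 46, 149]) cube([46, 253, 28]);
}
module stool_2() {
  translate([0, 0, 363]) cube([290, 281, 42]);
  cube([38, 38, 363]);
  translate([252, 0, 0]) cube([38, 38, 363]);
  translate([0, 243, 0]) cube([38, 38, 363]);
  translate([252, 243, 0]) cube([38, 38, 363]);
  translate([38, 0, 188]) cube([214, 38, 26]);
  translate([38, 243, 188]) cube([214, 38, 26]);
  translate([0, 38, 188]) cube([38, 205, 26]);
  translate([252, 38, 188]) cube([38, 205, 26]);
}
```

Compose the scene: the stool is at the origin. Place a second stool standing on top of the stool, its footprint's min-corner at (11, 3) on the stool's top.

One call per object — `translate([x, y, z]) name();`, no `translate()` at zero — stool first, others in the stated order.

stool();
translate([11, 3, 415]) stool_2();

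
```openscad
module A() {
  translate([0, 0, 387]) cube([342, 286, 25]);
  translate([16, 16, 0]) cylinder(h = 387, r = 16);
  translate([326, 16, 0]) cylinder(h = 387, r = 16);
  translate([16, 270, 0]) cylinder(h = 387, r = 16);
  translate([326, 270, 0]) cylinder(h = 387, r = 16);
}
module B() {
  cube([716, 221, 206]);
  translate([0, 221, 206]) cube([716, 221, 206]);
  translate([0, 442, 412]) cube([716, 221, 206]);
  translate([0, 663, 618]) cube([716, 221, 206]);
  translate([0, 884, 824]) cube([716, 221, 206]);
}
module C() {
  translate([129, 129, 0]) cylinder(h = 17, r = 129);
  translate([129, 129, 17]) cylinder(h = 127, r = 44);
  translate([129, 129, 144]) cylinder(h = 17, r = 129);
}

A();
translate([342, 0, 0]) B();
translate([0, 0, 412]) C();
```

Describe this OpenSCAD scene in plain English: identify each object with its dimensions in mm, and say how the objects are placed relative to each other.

A is a simple wooden stool: a rectangular seat 342 mm (x) by 286 mm (y), 25 mm thick, top face at z = 412 mm, on four round legs, each 32 mm in diameter. The legs rest on z = 0, each leg's axis is inset half a diameter from the nearest pair of seat edges (so the leg's bounding box is flush with the corner).

B is a run of 5 identical solid stair steps. Each tread is 716×221 mm and each step block is 206 mm high. Step 1 rests on the floor; step k is offset from step 1 by (k−1)×221 mm in y and (k−1)×206 mm in z.

C is a spool: two coaxial disc flanges of radius 129 mm and thickness 17 mm, joined by a core cylinder of radius 44 mm and height 127 mm. The lower flange rests on z = 0 and the three cylinders share a vertical axis.

The staircase is against the stool's +x side, with their −y faces flush. The spool is on top of the stool.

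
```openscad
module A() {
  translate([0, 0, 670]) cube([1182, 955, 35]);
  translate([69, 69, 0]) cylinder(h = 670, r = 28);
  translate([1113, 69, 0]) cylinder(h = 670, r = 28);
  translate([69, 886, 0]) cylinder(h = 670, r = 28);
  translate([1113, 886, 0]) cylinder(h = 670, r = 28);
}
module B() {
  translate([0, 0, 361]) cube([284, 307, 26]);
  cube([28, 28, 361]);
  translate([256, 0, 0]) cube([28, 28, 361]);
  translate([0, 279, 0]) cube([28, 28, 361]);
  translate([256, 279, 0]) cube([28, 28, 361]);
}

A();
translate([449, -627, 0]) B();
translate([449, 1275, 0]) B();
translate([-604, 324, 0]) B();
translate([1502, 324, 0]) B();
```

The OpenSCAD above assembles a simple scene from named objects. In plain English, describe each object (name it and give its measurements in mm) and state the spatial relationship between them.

A is a rectangular dining table. The top is 1182×955×35 mm with its upper surface at z = 705 mm. It stands on four round legs of 56 mm diameter, each leg's bounding box inset 41 mm from the nearest pair of top edges, running from the floor to the underside of the top.

B is a simple wooden stool: a rectangular seat 284 mm (x) by 307 mm (y), 26 mm thick, top face at z = 387 mm, on four square legs, each 28×28 mm in cross-section. The legs rest on z = 0, each flush with a corner of the seat.

Four stools sit around the table at the −y, +y, −x, +x sides.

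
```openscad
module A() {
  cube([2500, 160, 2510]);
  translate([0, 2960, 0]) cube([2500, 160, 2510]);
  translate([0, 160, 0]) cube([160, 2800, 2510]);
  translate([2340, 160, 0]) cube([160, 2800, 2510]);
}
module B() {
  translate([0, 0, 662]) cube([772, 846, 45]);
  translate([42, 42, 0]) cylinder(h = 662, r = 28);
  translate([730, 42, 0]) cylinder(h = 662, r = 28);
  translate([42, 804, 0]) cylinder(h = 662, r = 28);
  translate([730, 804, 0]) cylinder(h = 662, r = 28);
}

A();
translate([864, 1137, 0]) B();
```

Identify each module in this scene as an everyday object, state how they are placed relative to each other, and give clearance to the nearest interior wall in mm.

A is a house frame. B is a table. The table sits inside the house frame, centred. The clearance to the nearest interior wall is 704 mm.

Clearances: x = 704, y = 977; minimum 704 mm.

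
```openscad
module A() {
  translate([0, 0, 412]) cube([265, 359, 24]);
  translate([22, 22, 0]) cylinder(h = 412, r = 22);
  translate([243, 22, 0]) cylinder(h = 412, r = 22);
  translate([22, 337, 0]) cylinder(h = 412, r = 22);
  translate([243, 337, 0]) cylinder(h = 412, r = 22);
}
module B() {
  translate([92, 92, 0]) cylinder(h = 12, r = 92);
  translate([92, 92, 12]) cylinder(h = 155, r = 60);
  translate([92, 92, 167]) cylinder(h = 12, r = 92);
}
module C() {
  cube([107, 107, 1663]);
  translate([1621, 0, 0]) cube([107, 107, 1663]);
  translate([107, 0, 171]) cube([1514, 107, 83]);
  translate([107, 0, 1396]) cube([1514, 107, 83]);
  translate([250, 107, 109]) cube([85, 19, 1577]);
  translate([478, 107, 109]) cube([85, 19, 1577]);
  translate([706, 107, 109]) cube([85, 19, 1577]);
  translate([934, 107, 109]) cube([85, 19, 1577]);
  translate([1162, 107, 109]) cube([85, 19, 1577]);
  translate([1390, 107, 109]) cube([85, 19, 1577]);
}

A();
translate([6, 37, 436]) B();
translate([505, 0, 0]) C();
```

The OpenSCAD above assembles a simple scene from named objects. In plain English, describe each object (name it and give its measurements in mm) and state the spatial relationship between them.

A is a four-legged stool. The seat is a 265×359×24 mm slab whose top surface is at z = 436 mm; four round legs, each 44 mm in diameter, run from the floor (z = 0) to the underside of the seat, each leg's axis is inset half a diameter from the nearest pair of seat edges (so the leg's bounding box is flush with the corner).

B is a spool: two coaxial disc flanges of radius 92 mm and thickness 12 mm, joined by a core cylinder of radius 60 mm and height 155 mm. The lower flange rests on z = 0 and the three cylinders share a vertical axis.

C is a fence section. Two 107×107 mm posts, 1663 mm tall, stand on the floor with a clear span of 1514 mm between their inner faces. Two horizontal rails of 107×83 mm section span the gap between the posts with their undersides at z = 171 mm and z = 1396 mm, flush with the posts' −y face. 6 pickets, each 85 mm wide, 19 mm thick and 1577 mm tall, are fixed to the +y face of the rails with their bottoms at z = 109 mm, evenly spaced across the span with equal gaps (rounded down to the nearest mm) at the −x end and between each pair — any rounding remainder accumulates at the +x end.

The spool is on top of the stool. The fence section is on the floor beside the stool on its +x side.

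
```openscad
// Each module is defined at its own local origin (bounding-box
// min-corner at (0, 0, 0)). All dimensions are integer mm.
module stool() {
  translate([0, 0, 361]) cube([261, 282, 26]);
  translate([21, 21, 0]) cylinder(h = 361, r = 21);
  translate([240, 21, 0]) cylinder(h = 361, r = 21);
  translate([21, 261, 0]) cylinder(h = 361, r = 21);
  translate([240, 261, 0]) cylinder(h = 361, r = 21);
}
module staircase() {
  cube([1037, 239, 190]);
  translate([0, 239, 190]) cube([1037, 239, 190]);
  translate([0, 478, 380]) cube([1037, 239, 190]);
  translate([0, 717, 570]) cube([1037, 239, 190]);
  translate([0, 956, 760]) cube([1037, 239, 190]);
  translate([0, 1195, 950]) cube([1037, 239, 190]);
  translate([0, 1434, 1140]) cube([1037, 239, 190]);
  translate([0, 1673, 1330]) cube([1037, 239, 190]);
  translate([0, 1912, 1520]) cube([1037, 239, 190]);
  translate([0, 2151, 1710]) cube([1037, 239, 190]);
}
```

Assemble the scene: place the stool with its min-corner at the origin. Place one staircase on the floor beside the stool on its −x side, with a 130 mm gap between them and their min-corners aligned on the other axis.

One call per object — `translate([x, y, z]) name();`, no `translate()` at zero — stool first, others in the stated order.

stool();
translate([-1167, 0, 0]) staircase();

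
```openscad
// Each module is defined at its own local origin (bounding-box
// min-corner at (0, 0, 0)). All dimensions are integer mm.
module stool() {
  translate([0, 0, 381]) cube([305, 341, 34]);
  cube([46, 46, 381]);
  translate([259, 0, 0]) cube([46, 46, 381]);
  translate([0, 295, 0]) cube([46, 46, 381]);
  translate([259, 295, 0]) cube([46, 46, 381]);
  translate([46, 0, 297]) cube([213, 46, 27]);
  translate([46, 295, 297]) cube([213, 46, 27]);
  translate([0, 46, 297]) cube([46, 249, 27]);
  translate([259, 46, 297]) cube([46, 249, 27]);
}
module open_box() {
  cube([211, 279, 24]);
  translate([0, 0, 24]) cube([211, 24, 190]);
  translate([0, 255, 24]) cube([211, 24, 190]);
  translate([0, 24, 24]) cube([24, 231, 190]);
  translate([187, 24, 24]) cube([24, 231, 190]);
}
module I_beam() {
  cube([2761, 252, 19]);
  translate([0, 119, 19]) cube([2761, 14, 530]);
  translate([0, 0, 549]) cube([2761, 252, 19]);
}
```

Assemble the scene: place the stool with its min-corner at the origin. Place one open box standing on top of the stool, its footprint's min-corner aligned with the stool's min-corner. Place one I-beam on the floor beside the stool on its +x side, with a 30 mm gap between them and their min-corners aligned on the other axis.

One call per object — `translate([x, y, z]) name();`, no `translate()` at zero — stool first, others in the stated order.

stool();
translate([0, 0, 415]) open_box();
translate([335, 0, 0]) I_beam();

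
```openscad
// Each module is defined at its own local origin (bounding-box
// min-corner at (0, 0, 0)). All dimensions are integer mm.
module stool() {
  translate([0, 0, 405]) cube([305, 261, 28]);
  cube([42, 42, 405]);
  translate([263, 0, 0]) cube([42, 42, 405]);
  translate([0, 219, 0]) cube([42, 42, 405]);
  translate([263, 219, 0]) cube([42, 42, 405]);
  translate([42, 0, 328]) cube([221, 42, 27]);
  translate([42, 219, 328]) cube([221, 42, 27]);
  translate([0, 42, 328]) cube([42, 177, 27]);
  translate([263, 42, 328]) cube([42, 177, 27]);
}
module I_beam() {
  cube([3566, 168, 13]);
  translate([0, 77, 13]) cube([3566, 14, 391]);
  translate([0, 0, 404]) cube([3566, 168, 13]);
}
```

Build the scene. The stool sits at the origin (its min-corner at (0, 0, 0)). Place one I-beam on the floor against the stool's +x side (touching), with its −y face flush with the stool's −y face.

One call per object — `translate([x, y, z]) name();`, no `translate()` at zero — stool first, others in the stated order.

stool();
translate([305, 0, 0]) I_beam();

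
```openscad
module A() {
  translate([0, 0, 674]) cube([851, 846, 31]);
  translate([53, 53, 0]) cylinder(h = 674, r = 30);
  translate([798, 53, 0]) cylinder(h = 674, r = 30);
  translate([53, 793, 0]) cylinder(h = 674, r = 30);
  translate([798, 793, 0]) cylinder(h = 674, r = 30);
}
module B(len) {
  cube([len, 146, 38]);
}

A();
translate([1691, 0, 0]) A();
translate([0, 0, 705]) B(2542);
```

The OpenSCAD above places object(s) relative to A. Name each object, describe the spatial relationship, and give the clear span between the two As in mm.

Second table starts at x = 1691; first ends at x = 851; clear span = 1691 − 851 = 840 mm.

A is a table. B is a beam. A beam spans the tops of two tables. The clear span between the two tables is 840 mm.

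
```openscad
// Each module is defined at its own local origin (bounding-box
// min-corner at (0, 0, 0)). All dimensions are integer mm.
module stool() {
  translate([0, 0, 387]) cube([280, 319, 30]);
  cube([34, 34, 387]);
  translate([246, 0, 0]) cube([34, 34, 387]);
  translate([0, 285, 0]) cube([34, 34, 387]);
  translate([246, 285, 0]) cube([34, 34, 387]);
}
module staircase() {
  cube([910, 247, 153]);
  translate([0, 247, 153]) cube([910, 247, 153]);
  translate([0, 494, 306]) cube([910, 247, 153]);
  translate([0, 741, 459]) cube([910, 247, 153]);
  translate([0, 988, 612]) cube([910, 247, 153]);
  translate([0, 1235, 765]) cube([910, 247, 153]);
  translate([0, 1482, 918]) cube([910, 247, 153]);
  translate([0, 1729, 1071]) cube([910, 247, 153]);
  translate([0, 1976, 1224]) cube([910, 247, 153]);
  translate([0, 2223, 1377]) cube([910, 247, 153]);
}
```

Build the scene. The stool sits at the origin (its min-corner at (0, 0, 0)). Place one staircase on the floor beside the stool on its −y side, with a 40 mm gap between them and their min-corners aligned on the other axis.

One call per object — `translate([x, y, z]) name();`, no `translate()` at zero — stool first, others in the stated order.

stool();
translate([0, -2510, 0]) staircase();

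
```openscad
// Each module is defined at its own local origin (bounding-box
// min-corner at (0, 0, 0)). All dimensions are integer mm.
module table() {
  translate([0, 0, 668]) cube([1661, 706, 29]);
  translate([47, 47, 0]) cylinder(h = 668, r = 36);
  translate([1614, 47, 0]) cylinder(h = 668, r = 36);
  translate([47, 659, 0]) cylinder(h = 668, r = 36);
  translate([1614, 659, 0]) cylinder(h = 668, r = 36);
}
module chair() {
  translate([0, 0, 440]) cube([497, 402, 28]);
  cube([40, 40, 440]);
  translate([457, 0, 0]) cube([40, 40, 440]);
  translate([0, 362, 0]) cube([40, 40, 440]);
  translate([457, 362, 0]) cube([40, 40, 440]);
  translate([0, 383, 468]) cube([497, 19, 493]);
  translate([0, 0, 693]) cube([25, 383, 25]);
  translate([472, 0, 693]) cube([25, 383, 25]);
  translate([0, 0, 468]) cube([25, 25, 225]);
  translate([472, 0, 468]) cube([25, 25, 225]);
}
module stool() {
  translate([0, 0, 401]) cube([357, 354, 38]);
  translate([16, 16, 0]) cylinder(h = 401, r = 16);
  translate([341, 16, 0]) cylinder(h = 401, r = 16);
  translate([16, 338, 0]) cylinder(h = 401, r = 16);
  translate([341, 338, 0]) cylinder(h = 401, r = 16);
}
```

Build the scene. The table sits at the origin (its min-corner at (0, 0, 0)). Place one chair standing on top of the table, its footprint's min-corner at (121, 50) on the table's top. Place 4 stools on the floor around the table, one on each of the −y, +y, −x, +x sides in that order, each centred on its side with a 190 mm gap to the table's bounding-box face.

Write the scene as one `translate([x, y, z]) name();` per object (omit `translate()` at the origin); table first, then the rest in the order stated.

table();
translate([121, 50, 697]) chair();
translate([652, -544, 0]) stool();
translate([652, 896, 0]) stool();
translate([-547, 176, 0]) stool();
translate([1851, 176, 0]) stool();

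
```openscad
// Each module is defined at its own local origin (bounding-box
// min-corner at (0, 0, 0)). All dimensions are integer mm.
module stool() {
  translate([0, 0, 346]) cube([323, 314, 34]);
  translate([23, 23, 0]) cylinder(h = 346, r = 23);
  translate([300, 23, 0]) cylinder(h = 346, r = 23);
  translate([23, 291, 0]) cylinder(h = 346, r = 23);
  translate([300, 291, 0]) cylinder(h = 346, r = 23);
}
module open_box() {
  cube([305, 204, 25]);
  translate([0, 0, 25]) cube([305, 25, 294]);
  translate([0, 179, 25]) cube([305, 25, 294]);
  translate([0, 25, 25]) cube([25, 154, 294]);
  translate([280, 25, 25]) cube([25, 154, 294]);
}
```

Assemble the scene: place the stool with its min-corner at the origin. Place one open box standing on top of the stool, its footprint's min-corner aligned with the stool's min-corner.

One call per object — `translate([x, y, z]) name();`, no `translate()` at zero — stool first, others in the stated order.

stool();
translate([0, 0, 380]) open_box();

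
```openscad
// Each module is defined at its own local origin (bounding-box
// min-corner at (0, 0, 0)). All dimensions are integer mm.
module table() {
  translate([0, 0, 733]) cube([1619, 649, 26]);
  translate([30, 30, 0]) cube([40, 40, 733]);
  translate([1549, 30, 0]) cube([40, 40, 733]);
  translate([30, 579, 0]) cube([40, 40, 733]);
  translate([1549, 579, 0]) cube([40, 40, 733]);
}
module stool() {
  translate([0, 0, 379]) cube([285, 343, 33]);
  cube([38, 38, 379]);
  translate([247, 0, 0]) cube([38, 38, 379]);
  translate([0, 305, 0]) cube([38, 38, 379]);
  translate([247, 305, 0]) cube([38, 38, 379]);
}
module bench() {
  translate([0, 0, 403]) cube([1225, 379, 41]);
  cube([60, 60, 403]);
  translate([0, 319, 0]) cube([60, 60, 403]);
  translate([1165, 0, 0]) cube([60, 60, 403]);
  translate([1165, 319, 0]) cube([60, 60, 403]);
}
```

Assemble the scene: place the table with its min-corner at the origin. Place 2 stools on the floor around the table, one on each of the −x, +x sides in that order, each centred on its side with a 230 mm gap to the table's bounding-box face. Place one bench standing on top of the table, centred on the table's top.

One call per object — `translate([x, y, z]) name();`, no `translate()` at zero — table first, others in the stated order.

table();
translate([-515, 153, 0]) stool();
translate([1849, 153, 0]) stool();
translate([197, 135, 759]) bench();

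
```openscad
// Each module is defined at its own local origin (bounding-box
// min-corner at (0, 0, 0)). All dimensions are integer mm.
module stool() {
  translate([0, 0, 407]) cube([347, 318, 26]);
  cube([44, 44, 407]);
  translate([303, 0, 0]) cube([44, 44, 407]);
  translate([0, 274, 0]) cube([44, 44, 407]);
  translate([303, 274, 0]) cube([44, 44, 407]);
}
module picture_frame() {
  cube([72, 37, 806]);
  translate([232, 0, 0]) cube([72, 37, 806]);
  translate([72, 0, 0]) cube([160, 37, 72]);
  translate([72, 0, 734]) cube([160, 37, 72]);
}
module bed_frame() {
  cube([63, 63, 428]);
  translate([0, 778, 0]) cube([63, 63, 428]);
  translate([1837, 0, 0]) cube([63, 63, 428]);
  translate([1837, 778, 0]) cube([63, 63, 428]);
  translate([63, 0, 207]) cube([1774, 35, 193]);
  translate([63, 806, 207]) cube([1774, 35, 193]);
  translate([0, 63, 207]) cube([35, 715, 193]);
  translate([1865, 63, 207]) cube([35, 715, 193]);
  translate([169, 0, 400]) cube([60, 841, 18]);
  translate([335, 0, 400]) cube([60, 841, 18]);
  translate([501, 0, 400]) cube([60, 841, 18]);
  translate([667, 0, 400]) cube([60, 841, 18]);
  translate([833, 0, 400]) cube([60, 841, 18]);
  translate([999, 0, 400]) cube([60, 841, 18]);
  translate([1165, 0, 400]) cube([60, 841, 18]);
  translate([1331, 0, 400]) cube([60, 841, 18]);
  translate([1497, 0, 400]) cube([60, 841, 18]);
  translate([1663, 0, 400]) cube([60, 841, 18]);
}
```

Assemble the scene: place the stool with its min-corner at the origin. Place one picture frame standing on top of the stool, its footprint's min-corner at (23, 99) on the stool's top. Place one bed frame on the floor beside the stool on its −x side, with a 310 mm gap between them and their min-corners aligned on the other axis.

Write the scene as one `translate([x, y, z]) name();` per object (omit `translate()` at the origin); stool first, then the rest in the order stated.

stool();
translate([23, 99, 433]) picture_frame();
translate([-2210, 0, 0]) bed_frame();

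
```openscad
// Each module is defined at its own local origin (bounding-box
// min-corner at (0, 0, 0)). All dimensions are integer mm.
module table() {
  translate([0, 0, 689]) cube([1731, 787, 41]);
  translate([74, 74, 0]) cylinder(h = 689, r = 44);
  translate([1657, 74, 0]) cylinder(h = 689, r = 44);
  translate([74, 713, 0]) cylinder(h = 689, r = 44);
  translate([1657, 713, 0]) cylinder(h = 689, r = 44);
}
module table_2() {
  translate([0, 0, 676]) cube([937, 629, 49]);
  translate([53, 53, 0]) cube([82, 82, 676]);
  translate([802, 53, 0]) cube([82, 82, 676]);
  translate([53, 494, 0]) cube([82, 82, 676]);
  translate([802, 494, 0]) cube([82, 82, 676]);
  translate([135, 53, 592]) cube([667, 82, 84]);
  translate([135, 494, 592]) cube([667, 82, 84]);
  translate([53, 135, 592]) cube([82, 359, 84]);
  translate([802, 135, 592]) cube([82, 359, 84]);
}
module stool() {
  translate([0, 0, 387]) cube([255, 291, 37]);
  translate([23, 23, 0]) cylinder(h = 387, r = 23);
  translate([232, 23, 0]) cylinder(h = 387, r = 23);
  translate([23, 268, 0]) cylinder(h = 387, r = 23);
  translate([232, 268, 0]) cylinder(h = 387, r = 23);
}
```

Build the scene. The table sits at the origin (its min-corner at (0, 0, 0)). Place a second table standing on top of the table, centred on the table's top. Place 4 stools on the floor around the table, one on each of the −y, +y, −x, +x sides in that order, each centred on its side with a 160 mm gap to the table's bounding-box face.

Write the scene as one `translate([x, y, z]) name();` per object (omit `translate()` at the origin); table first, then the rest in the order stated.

table();
translate([397, 79, 730]) table_2();
translate([738, -451, 0]) stool();
translate([738, 947, 0]) stool();
translate([-415, 248, 0]) stool();
translate([1891, 248, 0]) stool();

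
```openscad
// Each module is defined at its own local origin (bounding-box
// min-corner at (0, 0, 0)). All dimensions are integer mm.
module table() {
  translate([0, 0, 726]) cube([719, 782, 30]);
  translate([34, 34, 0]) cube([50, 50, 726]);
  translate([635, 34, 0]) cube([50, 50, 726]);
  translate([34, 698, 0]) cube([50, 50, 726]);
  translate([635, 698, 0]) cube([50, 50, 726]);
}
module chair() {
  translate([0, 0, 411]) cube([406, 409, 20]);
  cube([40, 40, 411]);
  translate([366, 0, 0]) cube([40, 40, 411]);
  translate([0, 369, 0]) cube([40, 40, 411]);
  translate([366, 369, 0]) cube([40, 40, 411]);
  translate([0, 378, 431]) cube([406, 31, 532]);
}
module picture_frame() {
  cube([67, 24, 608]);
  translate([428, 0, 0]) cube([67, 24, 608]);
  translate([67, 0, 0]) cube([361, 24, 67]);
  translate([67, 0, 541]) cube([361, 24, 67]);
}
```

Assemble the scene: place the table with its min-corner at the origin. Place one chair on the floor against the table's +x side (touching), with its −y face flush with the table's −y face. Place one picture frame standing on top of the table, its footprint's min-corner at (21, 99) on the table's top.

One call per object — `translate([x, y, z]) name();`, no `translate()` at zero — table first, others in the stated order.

table();
translate([719, 0, 0]) chair();
translate([21, 99, 756]) picture_frame();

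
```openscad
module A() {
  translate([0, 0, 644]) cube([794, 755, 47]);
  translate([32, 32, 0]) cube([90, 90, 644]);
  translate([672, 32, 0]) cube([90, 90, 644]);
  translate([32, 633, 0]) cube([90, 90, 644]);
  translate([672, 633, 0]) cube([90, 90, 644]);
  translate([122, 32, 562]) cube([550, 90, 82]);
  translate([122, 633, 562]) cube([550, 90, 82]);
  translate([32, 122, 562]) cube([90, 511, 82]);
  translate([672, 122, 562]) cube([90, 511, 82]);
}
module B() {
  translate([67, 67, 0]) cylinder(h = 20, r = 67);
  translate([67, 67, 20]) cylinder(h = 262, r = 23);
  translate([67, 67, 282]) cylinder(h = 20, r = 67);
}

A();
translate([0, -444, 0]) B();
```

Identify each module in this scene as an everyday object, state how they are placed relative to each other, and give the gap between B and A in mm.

The spool's nearest face is 310 mm from the table's −y face.

A is a table. B is a spool. The spool is on the floor beside the table on its −y side. The gap between the spool and the table is 310 mm.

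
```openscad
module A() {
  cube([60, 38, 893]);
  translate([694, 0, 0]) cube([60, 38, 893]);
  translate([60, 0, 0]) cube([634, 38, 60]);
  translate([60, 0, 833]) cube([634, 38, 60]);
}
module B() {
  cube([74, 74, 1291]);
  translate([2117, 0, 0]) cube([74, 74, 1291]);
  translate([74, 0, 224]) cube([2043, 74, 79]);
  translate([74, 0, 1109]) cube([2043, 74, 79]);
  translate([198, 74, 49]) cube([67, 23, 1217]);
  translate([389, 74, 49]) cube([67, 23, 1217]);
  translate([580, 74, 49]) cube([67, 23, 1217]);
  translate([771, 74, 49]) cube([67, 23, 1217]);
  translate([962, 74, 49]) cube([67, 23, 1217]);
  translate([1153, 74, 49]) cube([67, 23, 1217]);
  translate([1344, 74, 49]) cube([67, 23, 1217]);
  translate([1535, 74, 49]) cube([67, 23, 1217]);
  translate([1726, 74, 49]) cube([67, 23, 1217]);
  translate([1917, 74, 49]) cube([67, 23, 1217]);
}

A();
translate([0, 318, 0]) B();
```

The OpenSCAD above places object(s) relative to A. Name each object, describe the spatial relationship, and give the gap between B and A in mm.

The fence section's nearest face is 280 mm from the picture frame's +y face.

A is a picture frame. B is a fence section. The fence section is on the floor beside the picture frame on its +y side. The gap between the fence section and the picture frame is 280 mm.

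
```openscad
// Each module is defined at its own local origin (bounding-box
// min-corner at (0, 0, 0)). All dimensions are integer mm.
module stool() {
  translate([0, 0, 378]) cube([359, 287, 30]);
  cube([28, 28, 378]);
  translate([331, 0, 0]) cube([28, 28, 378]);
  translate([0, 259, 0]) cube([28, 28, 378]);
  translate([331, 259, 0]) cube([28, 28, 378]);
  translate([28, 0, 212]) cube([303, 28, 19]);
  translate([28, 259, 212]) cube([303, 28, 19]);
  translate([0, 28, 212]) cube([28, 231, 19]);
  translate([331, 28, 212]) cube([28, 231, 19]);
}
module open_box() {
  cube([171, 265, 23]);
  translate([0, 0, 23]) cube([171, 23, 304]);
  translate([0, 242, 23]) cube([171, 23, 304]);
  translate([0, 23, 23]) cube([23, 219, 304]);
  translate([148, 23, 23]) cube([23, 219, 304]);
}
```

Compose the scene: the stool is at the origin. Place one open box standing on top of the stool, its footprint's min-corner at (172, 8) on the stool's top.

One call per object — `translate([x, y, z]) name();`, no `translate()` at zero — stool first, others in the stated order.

stool();
translate([172, 8, 408]) open_box();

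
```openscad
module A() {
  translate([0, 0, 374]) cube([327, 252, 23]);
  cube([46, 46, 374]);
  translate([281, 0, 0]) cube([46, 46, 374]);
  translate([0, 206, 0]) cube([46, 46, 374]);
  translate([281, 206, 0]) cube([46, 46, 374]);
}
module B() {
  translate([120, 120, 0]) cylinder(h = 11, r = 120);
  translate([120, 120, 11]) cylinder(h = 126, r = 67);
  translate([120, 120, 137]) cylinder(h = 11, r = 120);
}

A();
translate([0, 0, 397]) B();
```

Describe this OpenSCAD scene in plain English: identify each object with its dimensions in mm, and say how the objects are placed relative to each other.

A is a simple wooden stool: a rectangular seat 327 mm (x) by 252 mm (y), 23 mm thick, top face at z = 397 mm, on four square legs, each 46×46 mm in cross-section. The legs rest on z = 0, each flush with a corner of the seat.

B is a spool: two coaxial disc flanges of radius 120 mm and thickness 11 mm, joined by a core cylinder of radius 67 mm and height 126 mm. The lower flange rests on z = 0 and the three cylinders share a vertical axis.

The spool is on top of the stool.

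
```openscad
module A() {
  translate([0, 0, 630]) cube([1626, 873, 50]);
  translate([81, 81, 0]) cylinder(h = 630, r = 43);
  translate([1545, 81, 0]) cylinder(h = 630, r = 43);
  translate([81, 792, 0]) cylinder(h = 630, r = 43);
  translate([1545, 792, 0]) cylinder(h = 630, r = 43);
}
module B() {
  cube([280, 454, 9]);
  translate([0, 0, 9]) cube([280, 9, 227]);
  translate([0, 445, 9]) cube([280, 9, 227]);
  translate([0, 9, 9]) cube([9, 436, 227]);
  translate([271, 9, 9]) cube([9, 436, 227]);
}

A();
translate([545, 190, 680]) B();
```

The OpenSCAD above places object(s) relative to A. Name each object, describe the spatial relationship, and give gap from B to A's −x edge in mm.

A is a table. B is an open box. The open box is on top of the table. The gap from the open box to the table's −x edge is 545 mm.

The open box's min-x is at 545; the table's min-x is 0; gap = 545 mm.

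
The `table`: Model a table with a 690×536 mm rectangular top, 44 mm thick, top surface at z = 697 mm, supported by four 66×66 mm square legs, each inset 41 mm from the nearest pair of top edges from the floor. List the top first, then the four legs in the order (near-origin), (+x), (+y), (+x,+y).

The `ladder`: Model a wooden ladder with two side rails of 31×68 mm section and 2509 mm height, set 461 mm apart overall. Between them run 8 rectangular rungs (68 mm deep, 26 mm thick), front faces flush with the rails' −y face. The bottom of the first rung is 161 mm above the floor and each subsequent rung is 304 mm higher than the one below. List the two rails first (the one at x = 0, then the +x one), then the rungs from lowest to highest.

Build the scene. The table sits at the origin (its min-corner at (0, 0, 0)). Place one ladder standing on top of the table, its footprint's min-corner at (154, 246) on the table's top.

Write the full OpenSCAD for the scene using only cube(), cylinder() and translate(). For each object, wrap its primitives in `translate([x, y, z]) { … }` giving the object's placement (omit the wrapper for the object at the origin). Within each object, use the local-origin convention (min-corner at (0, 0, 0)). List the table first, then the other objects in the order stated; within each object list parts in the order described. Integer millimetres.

translate([0, 0, 653]) cube([690, 536, 44]);
translate([41, 41, 0]) cube([66, 66, 653]);
translate([583, 41, 0]) cube([66, 66, 653]);
translate([41, 429, 0]) cube([66, 66, 653]);
translate([583, 429, 0]) cube([66, 66, 653]);
translate([154, 246, 697]) {
  cube([31, 68, 2509]);
  translate([430, 0, 0]) cube([31, 68, 2509]);
  translate([31, 0, 161]) cube([399, 68, 26]);
  translate([31, 0, 465]) cube([399, 68, 26]);
  translate([31, 0, 769]) cube([399, 68, 26]);
  translate([31, 0, 1073]) cube([399, 68, 26]);
  translate([31, 0, 1377]) cube([399, 68, 26]);
  translate([31, 0, 1681]) cube([399, 68, 26]);
  translate([31, 0, 1985]) cube([399, 68, 26]);
  translate([31, 0, 2289]) cube([399, 68, 26]);
}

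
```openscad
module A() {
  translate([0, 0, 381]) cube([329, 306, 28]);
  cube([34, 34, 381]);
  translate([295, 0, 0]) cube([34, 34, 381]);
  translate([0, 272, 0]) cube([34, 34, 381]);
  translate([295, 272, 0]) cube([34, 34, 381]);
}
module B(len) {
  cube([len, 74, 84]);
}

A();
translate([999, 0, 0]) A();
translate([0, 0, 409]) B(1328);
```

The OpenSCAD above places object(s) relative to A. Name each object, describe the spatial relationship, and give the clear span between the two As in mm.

Second stool starts at x = 999; first ends at x = 329; clear span = 999 − 329 = 670 mm.

A is a stool. B is a beam. A beam spans the tops of two stools. The clear span between the two stools is 670 mm.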